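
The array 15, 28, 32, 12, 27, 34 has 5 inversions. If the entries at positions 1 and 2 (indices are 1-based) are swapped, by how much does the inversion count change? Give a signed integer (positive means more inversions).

Positions 1 and 2 hold 15 and 28; after swapping, the array is [28, 15, 32, 12, 27, 34].
Element-by-element contributions:
28 → 15, 12, 27 → 3
15 → 12 → 1
32 → 12, 27 → 2
12 → none → 0
27 → none → 0
34 → none → 0
Sum: 3 + 1 + 2 + 0 + 0 + 0 = 6
Change: 6 − 5 = +1

+1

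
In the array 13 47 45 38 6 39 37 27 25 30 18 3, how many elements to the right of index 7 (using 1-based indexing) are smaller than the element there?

5

The element at index 7 is 37.
Elements after it: 27, 25, 30, 18, 3
Those smaller than 37: 27, 25, 30, 18, 3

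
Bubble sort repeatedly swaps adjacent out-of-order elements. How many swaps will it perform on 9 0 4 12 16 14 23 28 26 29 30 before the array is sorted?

4 adjacent swaps

Each adjacent swap fixes exactly one inversion, so the minimum swap count equals the number of inversions.
Count inversions — for each element, later elements that are smaller:
9: 0, 4 → 2
0: none → 0
4: none → 0
12: none → 0
16: 14 → 1
14: none → 0
23: none → 0
28: 26 → 1
26: none → 0
29: none → 0
30: none → 0
Total inversions: 2 + 0 + 0 + 0 + 1 + 0 + 0 + 1 + 0 + 0 + 0 = 4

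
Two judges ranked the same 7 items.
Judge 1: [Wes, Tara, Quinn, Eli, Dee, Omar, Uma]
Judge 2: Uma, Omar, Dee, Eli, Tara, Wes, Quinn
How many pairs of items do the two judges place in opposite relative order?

19

Assign each item its position (1..7) in the first ordering, then rewrite the second ordering as that position sequence:
positions: Wes→1, Tara→2, Quinn→3, Eli→4, Dee→5, Omar→6, Uma→7
second ordering as positions: [7, 6, 5, 4, 2, 1, 3]
Discordant pairs = inversions in this position sequence.
7: 6, 5, 4, 2, 1, 3 → 6
6: 5, 4, 2, 1, 3 → 5
5: 4, 2, 1, 3 → 4
4: 2, 1, 3 → 3
2: 1 → 1
1: 0
3: 0
Total: 6 + 5 + 4 + 3 + 1 + 0 + 0 = 19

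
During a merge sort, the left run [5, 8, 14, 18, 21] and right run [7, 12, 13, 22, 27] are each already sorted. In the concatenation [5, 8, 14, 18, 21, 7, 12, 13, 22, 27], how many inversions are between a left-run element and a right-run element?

Take each right-half value and tally the left-half values above it:
r = 7: 8, 14, 18, 21 → 4
r = 12: 14, 18, 21 → 3
r = 13: 14, 18, 21 → 3
r = 22: none → 0
r = 27: none → 0
Cross-inversions: 4 + 3 + 3 + 0 + 0 = 10

10 cross-inversions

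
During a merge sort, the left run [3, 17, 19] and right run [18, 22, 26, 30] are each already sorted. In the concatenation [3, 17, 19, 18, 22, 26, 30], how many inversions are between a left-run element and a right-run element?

1

Take each right-half value and tally the left-half values above it:
r = 18: 19 → 1
r = 22: none → 0
r = 26: none → 0
r = 30: none → 0
Cross-inversions: 1 + 0 + 0 + 0 = 1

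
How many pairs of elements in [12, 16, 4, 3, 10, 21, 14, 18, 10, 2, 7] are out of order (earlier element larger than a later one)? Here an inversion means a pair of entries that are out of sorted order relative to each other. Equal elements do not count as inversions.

31

For each element, count later entries that are smaller:
12: 6
16: 7
4: 2
3: 1
10: 2
21: 5
14: 3
18: 3
10: 2
2: 0
7: 0
Sum: 6 + 7 + 2 + 1 + 2 + 5 + 3 + 3 + 2 + 0 + 0 = 31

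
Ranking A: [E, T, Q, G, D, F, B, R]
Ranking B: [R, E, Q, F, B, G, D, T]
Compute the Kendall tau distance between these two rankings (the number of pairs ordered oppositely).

16 discordant pairs

Assign each item its position (1..8) in the first ordering, then rewrite the second ordering as that position sequence:
positions: E→1, T→2, Q→3, G→4, D→5, F→6, B→7, R→8
second ordering as positions: [8, 1, 3, 6, 7, 4, 5, 2]
Discordant pairs = inversions in this position sequence.
8: 1, 3, 6, 7, 4, 5, 2 → 7
1: 0
3: 2 → 1
6: 4, 5, 2 → 3
7: 4, 5, 2 → 3
4: 2 → 1
5: 2 → 1
2: 0
Total: 7 + 0 + 1 + 3 + 3 + 1 + 1 + 0 = 16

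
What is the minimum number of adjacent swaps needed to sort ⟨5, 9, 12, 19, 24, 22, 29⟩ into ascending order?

Minimum adjacent swaps = number of inversions (each swap of adjacent out-of-order elements removes one inversion and no swap can remove more).
Count inversions — for each element, later elements that are smaller:
5: none → 0
9: none → 0
12: none → 0
19: none → 0
24: 22 → 1
22: none → 0
29: none → 0
Total inversions: 0 + 0 + 0 + 0 + 1 + 0 + 0 = 1

1 adjacent swap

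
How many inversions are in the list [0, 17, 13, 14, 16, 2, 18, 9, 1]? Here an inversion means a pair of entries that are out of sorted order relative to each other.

For each element, count later entries that are smaller:
0 → none → 0
17 → 13, 14, 16, 2, 9, 1 → 6
13 → 2, 9, 1 → 3
14 → 2, 9, 1 → 3
16 → 2, 9, 1 → 3
2 → 1 → 1
18 → 9, 1 → 2
9 → 1 → 1
1 → none → 0
Sum: 0 + 6 + 3 + 3 + 3 + 1 + 2 + 1 + 0 = 19

19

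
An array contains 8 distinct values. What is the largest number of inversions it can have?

The maximum occurs when the array is in strictly decreasing order: every one of the C(8, 2) pairs is inverted.
C(8, 2) = 8·7/2 = 28

There are 28 inversions.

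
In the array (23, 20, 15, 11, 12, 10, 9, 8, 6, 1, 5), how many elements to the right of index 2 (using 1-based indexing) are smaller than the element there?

9 such elements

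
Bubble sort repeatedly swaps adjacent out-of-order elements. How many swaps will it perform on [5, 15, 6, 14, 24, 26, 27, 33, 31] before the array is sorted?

Minimum adjacent swaps = number of inversions (each swap of adjacent out-of-order elements removes one inversion and no swap can remove more).
Count inversions — for each element, later elements that are smaller:
5: none → 0
15: 6, 14 → 2
6: none → 0
14: none → 0
24: none → 0
26: none → 0
27: none → 0
33: 31 → 1
31: none → 0
Total inversions: 0 + 2 + 0 + 0 + 0 + 0 + 0 + 1 + 0 = 3

There are 3 swaps.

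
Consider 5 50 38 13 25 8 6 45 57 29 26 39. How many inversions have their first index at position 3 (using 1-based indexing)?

6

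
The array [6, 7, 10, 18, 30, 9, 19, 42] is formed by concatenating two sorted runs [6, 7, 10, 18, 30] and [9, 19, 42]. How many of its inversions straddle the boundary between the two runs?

4 cross-inversions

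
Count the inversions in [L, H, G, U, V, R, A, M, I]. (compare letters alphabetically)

For each element, count later entries that are smaller:
L → H, G, A, I → 4
H → G, A → 2
G → A → 1
U → R, A, M, I → 4
V → R, A, M, I → 4
R → A, M, I → 3
A → none → 0
M → I → 1
I → none → 0
Sum: 4 + 2 + 1 + 4 + 4 + 3 + 0 + 1 + 0 = 19

19 inversions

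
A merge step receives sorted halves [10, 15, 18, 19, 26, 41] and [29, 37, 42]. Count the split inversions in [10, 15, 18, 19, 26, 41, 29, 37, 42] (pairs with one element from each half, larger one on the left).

2 cross-inversions

Count, for every r in R, how many entries of L exceed r:
r = 29: 41 → 1
r = 37: 41 → 1
r = 42: none → 0
Cross-inversions: 1 + 1 + 0 = 2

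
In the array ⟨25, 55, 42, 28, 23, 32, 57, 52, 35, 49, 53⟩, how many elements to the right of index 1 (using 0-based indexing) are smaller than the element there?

8

The element at index 1 is 55.
Elements after it: 42, 28, 23, 32, 57, 52, 35, 49, 53
Those smaller than 55: 42, 28, 23, 32, 52, 35, 49, 53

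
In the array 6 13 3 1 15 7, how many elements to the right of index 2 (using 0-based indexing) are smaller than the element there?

1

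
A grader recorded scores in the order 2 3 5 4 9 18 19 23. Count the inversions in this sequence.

Element-by-element contributions:
2: 0
3: 0
5: 1
4: 0
9: 0
18: 0
19: 0
23: 0
Sum: 0 + 0 + 1 + 0 + 0 + 0 + 0 + 0 = 1

1 inversion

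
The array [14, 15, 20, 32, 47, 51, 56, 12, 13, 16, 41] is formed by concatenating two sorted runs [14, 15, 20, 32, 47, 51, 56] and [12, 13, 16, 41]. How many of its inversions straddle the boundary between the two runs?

22

Take each right-half value and tally the left-half values above it:
r = 12: 14, 15, 20, 32, 47, 51, 56 → 7
r = 13: 14, 15, 20, 32, 47, 51, 56 → 7
r = 16: 20, 32, 47, 51, 56 → 5
r = 41: 47, 51, 56 → 3
Cross-inversions: 7 + 7 + 5 + 3 = 22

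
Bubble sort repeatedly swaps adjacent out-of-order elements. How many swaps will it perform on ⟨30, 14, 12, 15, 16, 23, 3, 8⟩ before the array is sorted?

Minimum adjacent swaps = number of inversions (each swap of adjacent out-of-order elements removes one inversion and no swap can remove more).
Count inversions — for each element, later elements that are smaller:
30: 14, 12, 15, 16, 23, 3, 8 → 7
14: 12, 3, 8 → 3
12: 3, 8 → 2
15: 3, 8 → 2
16: 3, 8 → 2
23: 3, 8 → 2
3: none → 0
8: none → 0
Total inversions: 7 + 3 + 2 + 2 + 2 + 2 + 0 + 0 = 18

18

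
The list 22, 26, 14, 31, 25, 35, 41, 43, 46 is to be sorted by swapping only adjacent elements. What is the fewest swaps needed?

There are 4 swaps.

Minimum adjacent swaps = number of inversions (each swap of adjacent out-of-order elements removes one inversion and no swap can remove more).
Count inversions — for each element, later elements that are smaller:
22: 14 → 1
26: 14, 25 → 2
14: none → 0
31: 25 → 1
25: none → 0
35: none → 0
41: none → 0
43: none → 0
46: none → 0
Total inversions: 1 + 2 + 0 + 1 + 0 + 0 + 0 + 0 + 0 = 4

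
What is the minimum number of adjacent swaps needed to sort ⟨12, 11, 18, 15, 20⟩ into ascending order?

The minimum number of adjacent swaps to sort an array equals its inversion count, since every such swap removes exactly one inversion.
Count inversions — for each element, later elements that are smaller:
12: 11 → 1
11: none → 0
18: 15 → 1
15: none → 0
20: none → 0
Total inversions: 1 + 0 + 1 + 0 + 0 = 2

2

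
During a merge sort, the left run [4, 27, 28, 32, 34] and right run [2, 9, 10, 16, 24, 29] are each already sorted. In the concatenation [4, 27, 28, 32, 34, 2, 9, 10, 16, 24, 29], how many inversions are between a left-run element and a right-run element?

Take each right-half value and tally the left-half values above it:
r = 2: 4, 27, 28, 32, 34 → 5
r = 9: 27, 28, 32, 34 → 4
r = 10: 27, 28, 32, 34 → 4
r = 16: 27, 28, 32, 34 → 4
r = 24: 27, 28, 32, 34 → 4
r = 29: 32, 34 → 2
Cross-inversions: 5 + 4 + 4 + 4 + 4 + 2 = 23

23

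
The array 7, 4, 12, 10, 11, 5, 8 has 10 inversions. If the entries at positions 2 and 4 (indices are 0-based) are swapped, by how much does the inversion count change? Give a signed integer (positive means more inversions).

Positions 2 and 4 hold 12 and 11; after swapping, the array is [7, 4, 11, 10, 12, 5, 8].
Sweep left to right; for each value list the smaller values that follow it:
7: 2
4: 0
11: 3
10: 2
12: 2
5: 0
8: 0
Sum: 2 + 0 + 3 + 2 + 2 + 0 + 0 = 9
Change: 9 − 10 = -1

-1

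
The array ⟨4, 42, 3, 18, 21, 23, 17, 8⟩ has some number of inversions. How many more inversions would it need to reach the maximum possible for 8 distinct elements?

14

Maximum inversions for 8 distinct elements is C(8, 2) = 8·7/2 = 28.
Current inversions — for each element, count later smaller elements:
4: 1
42: 6
3: 0
18: 2
21: 2
23: 2
17: 1
8: 0
Current total: 1 + 6 + 0 + 2 + 2 + 2 + 1 + 0 = 14
Shortfall: 28 − 14 = 14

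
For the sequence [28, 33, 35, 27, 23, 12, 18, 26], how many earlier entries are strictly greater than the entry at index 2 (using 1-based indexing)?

The element at index 2 is 33.
Elements before it: 28
None of them are larger than 33.

0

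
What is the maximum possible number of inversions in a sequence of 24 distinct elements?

276 inversions

The maximum occurs when the array is in strictly decreasing order: every one of the C(24, 2) pairs is inverted.
C(24, 2) = 24·23/2 = 276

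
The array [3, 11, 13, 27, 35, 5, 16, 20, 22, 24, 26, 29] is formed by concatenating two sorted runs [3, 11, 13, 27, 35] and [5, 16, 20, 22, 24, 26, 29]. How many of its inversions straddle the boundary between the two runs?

15 cross-inversions

Count, for every r in R, how many entries of L exceed r:
r = 5: 11, 13, 27, 35 → 4
r = 16: 27, 35 → 2
r = 20: 27, 35 → 2
r = 22: 27, 35 → 2
r = 24: 27, 35 → 2
r = 26: 27, 35 → 2
r = 29: 35 → 1
Cross-inversions: 4 + 2 + 2 + 2 + 2 + 2 + 1 = 15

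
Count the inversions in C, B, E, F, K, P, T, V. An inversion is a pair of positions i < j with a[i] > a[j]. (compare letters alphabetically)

For each element, count later entries that are smaller:
C: 1
B: 0
E: 0
F: 0
K: 0
P: 0
T: 0
V: 0
Sum: 1 + 0 + 0 + 0 + 0 + 0 + 0 + 0 = 1

Inversions: 1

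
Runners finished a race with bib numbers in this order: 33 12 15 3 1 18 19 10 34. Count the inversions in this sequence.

Sweep left to right; for each value list the smaller values that follow it:
33: 7
12: 3
15: 3
3: 1
1: 0
18: 1
19: 1
10: 0
34: 0
Sum: 7 + 3 + 3 + 1 + 0 + 1 + 1 + 0 + 0 = 16

16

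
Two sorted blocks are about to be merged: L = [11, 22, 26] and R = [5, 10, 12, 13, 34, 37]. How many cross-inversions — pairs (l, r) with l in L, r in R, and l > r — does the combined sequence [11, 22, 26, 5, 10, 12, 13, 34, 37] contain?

Count, for every r in R, how many entries of L exceed r:
r = 5: 11, 22, 26 → 3
r = 10: 11, 22, 26 → 3
r = 12: 22, 26 → 2
r = 13: 22, 26 → 2
r = 34: none → 0
r = 37: none → 0
Cross-inversions: 3 + 3 + 2 + 2 + 0 + 0 = 10

10 split inversions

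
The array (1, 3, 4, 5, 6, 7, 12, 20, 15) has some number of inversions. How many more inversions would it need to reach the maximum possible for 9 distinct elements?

35 inversions short

Maximum inversions for 9 distinct elements is C(9, 2) = 9·8/2 = 36.
Current inversions — for each element, count later smaller elements:
1: 0
3: 0
4: 0
5: 0
6: 0
7: 0
12: 0
20: 1
15: 0
Current total: 0 + 0 + 0 + 0 + 0 + 0 + 0 + 1 + 0 = 1
Shortfall: 36 − 1 = 35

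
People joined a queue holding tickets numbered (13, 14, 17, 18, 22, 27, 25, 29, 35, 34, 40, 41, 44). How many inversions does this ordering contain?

2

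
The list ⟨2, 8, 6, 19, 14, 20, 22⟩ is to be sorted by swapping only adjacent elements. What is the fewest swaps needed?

Minimum adjacent swaps = number of inversions (each swap of adjacent out-of-order elements removes one inversion and no swap can remove more).
Count inversions — for each element, later elements that are smaller:
2: none → 0
8: 6 → 1
6: none → 0
19: 14 → 1
14: none → 0
20: none → 0
22: none → 0
Total inversions: 0 + 1 + 0 + 1 + 0 + 0 + 0 = 2

2 adjacent swaps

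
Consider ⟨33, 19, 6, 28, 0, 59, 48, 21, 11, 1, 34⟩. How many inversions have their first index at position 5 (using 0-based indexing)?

5

The element at index 5 is 59.
Elements after it: 48, 21, 11, 1, 34
Those smaller than 59: 48, 21, 11, 1, 34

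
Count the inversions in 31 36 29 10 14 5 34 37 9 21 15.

32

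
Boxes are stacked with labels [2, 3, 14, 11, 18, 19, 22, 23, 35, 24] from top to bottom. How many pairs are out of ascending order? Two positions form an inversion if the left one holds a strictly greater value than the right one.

Sweep left to right; for each value list the smaller values that follow it:
2 → none → 0
3 → none → 0
14 → 11 → 1
11 → none → 0
18 → none → 0
19 → none → 0
22 → none → 0
23 → none → 0
35 → 24 → 1
24 → none → 0
Sum: 0 + 0 + 1 + 0 + 0 + 0 + 0 + 0 + 1 + 0 = 2

2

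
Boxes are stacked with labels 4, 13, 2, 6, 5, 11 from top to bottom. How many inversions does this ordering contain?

For each element, count later entries that are smaller:
4: 1
13: 4
2: 0
6: 1
5: 0
11: 0
Sum: 1 + 4 + 0 + 1 + 0 + 0 = 6

6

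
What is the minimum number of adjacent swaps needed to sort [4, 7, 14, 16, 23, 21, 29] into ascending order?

1

Each adjacent swap fixes exactly one inversion, so the minimum swap count equals the number of inversions.
Count inversions — for each element, later elements that are smaller:
4: none → 0
7: none → 0
14: none → 0
16: none → 0
23: 21 → 1
21: none → 0
29: none → 0
Total inversions: 0 + 0 + 0 + 0 + 1 + 0 + 0 = 1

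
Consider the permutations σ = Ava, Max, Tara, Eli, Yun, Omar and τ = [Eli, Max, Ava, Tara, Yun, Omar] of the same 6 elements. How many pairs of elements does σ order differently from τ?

4

Assign each item its position (1..6) in the first ordering, then rewrite the second ordering as that position sequence:
positions: Ava→1, Max→2, Tara→3, Eli→4, Yun→5, Omar→6
second ordering as positions: [4, 2, 1, 3, 5, 6]
Discordant pairs = inversions in this position sequence.
4: 2, 1, 3 → 3
2: 1 → 1
1: 0
3: 0
5: 0
6: 0
Total: 3 + 1 + 0 + 0 + 0 + 0 = 4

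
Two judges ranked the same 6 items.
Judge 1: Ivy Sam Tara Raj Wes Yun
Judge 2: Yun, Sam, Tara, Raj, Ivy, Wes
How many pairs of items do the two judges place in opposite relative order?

Assign each item its position (1..6) in the first ordering, then rewrite the second ordering as that position sequence:
positions: Ivy→1, Sam→2, Tara→3, Raj→4, Wes→5, Yun→6
second ordering as positions: [6, 2, 3, 4, 1, 5]
Discordant pairs = inversions in this position sequence.
6: 2, 3, 4, 1, 5 → 5
2: 1 → 1
3: 1 → 1
4: 1 → 1
1: 0
5: 0
Total: 5 + 1 + 1 + 1 + 0 + 0 = 8

Discordant pairs: 8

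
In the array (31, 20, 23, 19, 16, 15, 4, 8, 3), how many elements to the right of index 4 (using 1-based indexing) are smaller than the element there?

The element at index 4 is 19.
Elements after it: 16, 15, 4, 8, 3
Those smaller than 19: 16, 15, 4, 8, 3

5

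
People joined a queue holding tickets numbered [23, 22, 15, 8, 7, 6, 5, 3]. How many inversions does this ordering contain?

Element-by-element contributions:
23 → 22, 15, 8, 7, 6, 5, 3 → 7
22 → 15, 8, 7, 6, 5, 3 → 6
15 → 8, 7, 6, 5, 3 → 5
8 → 7, 6, 5, 3 → 4
7 → 6, 5, 3 → 3
6 → 5, 3 → 2
5 → 3 → 1
3 → none → 0
Sum: 7 + 6 + 5 + 4 + 3 + 2 + 1 + 0 = 28

28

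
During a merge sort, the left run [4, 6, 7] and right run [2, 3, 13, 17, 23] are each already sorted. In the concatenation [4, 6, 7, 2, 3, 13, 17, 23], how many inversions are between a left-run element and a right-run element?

6 cross-inversions

Take each right-half value and tally the left-half values above it:
r = 2: 4, 6, 7 → 3
r = 3: 4, 6, 7 → 3
r = 13: none → 0
r = 17: none → 0
r = 23: none → 0
Cross-inversions: 3 + 3 + 0 + 0 + 0 = 6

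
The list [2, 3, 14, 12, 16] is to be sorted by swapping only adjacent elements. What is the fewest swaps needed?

1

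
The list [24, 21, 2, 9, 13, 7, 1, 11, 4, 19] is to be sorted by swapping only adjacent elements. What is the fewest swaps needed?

The minimum number of adjacent swaps to sort an array equals its inversion count, since every such swap removes exactly one inversion.
Count inversions — for each element, later elements that are smaller:
24: 21, 2, 9, 13, 7, 1, 11, 4, 19 → 9
21: 2, 9, 13, 7, 1, 11, 4, 19 → 8
2: 1 → 1
9: 7, 1, 4 → 3
13: 7, 1, 11, 4 → 4
7: 1, 4 → 2
1: none → 0
11: 4 → 1
4: none → 0
19: none → 0
Total inversions: 9 + 8 + 1 + 3 + 4 + 2 + 0 + 1 + 0 + 0 = 28

28 adjacent swaps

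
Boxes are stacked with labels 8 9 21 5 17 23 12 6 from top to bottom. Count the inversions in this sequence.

13

For each element, count later entries that are smaller:
8: 2
9: 2
21: 4
5: 0
17: 2
23: 2
12: 1
6: 0
Sum: 2 + 2 + 4 + 0 + 2 + 2 + 1 + 0 = 13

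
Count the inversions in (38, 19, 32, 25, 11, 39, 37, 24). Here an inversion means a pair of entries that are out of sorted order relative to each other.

15 out-of-order pairs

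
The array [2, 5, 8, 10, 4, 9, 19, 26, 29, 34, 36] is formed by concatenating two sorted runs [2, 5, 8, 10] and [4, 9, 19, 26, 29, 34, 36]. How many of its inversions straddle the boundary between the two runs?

Count, for every r in R, how many entries of L exceed r:
r = 4: 5, 8, 10 → 3
r = 9: 10 → 1
r = 19: none → 0
r = 26: none → 0
r = 29: none → 0
r = 34: none → 0
r = 36: none → 0
Cross-inversions: 3 + 1 + 0 + 0 + 0 + 0 + 0 = 4

Split inversions: 4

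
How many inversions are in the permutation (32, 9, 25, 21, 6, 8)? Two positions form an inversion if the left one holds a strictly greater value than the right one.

12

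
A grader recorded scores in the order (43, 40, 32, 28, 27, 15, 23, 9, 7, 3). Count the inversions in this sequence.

44 inversions

Element-by-element contributions:
43: 9
40: 8
32: 7
28: 6
27: 5
15: 3
23: 3
9: 2
7: 1
3: 0
Sum: 9 + 8 + 7 + 6 + 5 + 3 + 3 + 2 + 1 + 0 = 44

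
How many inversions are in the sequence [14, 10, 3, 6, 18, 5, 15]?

For each element, count later entries that are smaller:
14: 4
10: 3
3: 0
6: 1
18: 2
5: 0
15: 0
Sum: 4 + 3 + 0 + 1 + 2 + 0 + 0 = 10

10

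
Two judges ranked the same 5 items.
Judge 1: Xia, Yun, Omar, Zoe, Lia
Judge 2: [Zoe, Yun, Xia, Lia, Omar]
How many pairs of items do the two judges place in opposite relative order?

Discordant pairs: 5

Assign each item its position (1..5) in the first ordering, then rewrite the second ordering as that position sequence:
positions: Xia→1, Yun→2, Omar→3, Zoe→4, Lia→5
second ordering as positions: [4, 2, 1, 5, 3]
Discordant pairs = inversions in this position sequence.
4: 2, 1, 3 → 3
2: 1 → 1
1: 0
5: 3 → 1
3: 0
Total: 3 + 1 + 0 + 1 + 0 = 5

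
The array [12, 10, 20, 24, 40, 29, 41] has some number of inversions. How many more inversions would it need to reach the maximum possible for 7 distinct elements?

19 inversions short

Maximum inversions for 7 distinct elements is C(7, 2) = 7·6/2 = 21.
Current inversions — for each element, count later smaller elements:
12: 1
10: 0
20: 0
24: 0
40: 1
29: 0
41: 0
Current total: 1 + 0 + 0 + 0 + 1 + 0 + 0 = 2
Shortfall: 21 − 2 = 19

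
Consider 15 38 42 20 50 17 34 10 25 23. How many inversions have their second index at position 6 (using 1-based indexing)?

The element at index 6 is 17.
Elements before it: 15, 38, 42, 20, 50
Those larger than 17: 38, 42, 20, 50

4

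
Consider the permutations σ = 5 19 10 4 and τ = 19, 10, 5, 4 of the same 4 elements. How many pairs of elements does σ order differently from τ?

Assign each item its position (1..4) in the first ordering, then rewrite the second ordering as that position sequence:
positions: 5→1, 19→2, 10→3, 4→4
second ordering as positions: [2, 3, 1, 4]
Discordant pairs = inversions in this position sequence.
2: 1 → 1
3: 1 → 1
1: 0
4: 0
Total: 1 + 1 + 0 + 0 = 2

2 discordant pairs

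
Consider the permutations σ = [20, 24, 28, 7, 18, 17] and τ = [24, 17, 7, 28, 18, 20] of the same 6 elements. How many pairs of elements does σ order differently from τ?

Assign each item its position (1..6) in the first ordering, then rewrite the second ordering as that position sequence:
positions: 20→1, 24→2, 28→3, 7→4, 18→5, 17→6
second ordering as positions: [2, 6, 4, 3, 5, 1]
Discordant pairs = inversions in this position sequence.
2: 1 → 1
6: 4, 3, 5, 1 → 4
4: 3, 1 → 2
3: 1 → 1
5: 1 → 1
1: 0
Total: 1 + 4 + 2 + 1 + 1 + 0 = 9

Discordant pairs: 9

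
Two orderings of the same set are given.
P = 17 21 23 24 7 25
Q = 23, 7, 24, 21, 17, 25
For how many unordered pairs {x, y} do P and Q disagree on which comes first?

Disagreeing pairs: 8

Assign each item its position (1..6) in the first ordering, then rewrite the second ordering as that position sequence:
positions: 17→1, 21→2, 23→3, 24→4, 7→5, 25→6
second ordering as positions: [3, 5, 4, 2, 1, 6]
Discordant pairs = inversions in this position sequence.
3: 2, 1 → 2
5: 4, 2, 1 → 3
4: 2, 1 → 2
2: 1 → 1
1: 0
6: 0
Total: 2 + 3 + 2 + 1 + 0 + 0 = 8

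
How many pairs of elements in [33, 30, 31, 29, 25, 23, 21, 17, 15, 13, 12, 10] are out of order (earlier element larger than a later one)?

65 inversions

For each element, count later entries that are smaller:
33: 11
30: 9
31: 9
29: 8
25: 7
23: 6
21: 5
17: 4
15: 3
13: 2
12: 1
10: 0
Sum: 11 + 9 + 9 + 8 + 7 + 6 + 5 + 4 + 3 + 2 + 1 + 0 = 65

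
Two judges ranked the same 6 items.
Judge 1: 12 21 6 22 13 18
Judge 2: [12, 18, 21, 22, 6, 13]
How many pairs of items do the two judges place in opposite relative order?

5

Assign each item its position (1..6) in the first ordering, then rewrite the second ordering as that position sequence:
positions: 12→1, 21→2, 6→3, 22→4, 13→5, 18→6
second ordering as positions: [1, 6, 2, 4, 3, 5]
Discordant pairs = inversions in this position sequence.
1: 0
6: 2, 4, 3, 5 → 4
2: 0
4: 3 → 1
3: 0
5: 0
Total: 0 + 4 + 0 + 1 + 0 + 0 = 5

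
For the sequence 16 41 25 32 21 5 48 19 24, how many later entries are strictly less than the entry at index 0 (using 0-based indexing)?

The element at index 0 is 16.
Elements after it: 41, 25, 32, 21, 5, 48, 19, 24
Those smaller than 16: 5

1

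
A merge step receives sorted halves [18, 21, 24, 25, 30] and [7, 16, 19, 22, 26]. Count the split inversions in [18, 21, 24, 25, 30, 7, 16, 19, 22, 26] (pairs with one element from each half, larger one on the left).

For each element r of the right run, count left-run elements greater than r:
r = 7: 18, 21, 24, 25, 30 → 5
r = 16: 18, 21, 24, 25, 30 → 5
r = 19: 21, 24, 25, 30 → 4
r = 22: 24, 25, 30 → 3
r = 26: 30 → 1
Cross-inversions: 5 + 5 + 4 + 3 + 1 = 18

18 split inversions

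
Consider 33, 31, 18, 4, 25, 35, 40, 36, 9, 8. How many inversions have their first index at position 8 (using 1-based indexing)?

2

The element at index 8 is 36.
Elements after it: 9, 8
Those smaller than 36: 9, 8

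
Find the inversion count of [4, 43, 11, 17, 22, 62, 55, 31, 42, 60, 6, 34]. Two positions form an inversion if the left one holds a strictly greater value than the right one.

Out-of-order pairs: 25

Sweep left to right; for each value list the smaller values that follow it:
4: 0
43: 7
11: 1
17: 1
22: 1
62: 6
55: 4
31: 1
42: 2
60: 2
6: 0
34: 0
Sum: 0 + 7 + 1 + 1 + 1 + 6 + 4 + 1 + 2 + 2 + 0 + 0 = 25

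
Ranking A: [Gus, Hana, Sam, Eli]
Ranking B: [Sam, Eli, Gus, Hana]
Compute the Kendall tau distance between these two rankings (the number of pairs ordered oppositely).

4

Assign each item its position (1..4) in the first ordering, then rewrite the second ordering as that position sequence:
positions: Gus→1, Hana→2, Sam→3, Eli→4
second ordering as positions: [3, 4, 1, 2]
Discordant pairs = inversions in this position sequence.
3: 1, 2 → 2
4: 1, 2 → 2
1: 0
2: 0
Total: 2 + 2 + 0 + 0 = 4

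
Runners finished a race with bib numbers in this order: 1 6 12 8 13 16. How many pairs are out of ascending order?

Sweep left to right; for each value list the smaller values that follow it:
1 → none → 0
6 → none → 0
12 → 8 → 1
8 → none → 0
13 → none → 0
16 → none → 0
Sum: 0 + 0 + 1 + 0 + 0 + 0 = 1

1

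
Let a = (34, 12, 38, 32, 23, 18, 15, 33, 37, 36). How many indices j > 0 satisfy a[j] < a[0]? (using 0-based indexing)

The element at index 0 is 34.
Elements after it: 12, 38, 32, 23, 18, 15, 33, 37, 36
Those smaller than 34: 12, 32, 23, 18, 15, 33

6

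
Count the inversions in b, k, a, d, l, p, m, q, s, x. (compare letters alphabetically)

4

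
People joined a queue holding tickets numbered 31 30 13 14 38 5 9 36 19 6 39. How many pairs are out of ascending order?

28

Sweep left to right; for each value list the smaller values that follow it:
31: 7
30: 6
13: 3
14: 3
38: 5
5: 0
9: 1
36: 2
19: 1
6: 0
39: 0
Sum: 7 + 6 + 3 + 3 + 5 + 0 + 1 + 2 + 1 + 0 + 0 = 28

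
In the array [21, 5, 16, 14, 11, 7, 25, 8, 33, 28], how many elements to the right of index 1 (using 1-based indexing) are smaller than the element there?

6 such elements

The element at index 1 is 21.
Elements after it: 5, 16, 14, 11, 7, 25, 8, 33, 28
Those smaller than 21: 5, 16, 14, 11, 7, 8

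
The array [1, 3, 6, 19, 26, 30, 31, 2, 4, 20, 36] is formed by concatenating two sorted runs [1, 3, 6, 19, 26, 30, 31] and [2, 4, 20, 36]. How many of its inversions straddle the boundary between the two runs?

There are 14 cross-inversions.

For each element r of the right run, count left-run elements greater than r:
r = 2: 3, 6, 19, 26, 30, 31 → 6
r = 4: 6, 19, 26, 30, 31 → 5
r = 20: 26, 30, 31 → 3
r = 36: none → 0
Cross-inversions: 6 + 5 + 3 + 0 = 14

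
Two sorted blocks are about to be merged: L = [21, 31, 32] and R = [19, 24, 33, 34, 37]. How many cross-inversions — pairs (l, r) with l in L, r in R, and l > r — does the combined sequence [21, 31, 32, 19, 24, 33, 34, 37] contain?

Take each right-half value and tally the left-half values above it:
r = 19: 21, 31, 32 → 3
r = 24: 31, 32 → 2
r = 33: none → 0
r = 34: none → 0
r = 37: none → 0
Cross-inversions: 3 + 2 + 0 + 0 + 0 = 5

5 cross-inversions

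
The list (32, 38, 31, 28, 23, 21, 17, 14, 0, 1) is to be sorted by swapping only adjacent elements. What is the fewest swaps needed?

Minimum adjacent swaps = number of inversions (each swap of adjacent out-of-order elements removes one inversion and no swap can remove more).
Count inversions — for each element, later elements that are smaller:
32: 31, 28, 23, 21, 17, 14, 0, 1 → 8
38: 31, 28, 23, 21, 17, 14, 0, 1 → 8
31: 28, 23, 21, 17, 14, 0, 1 → 7
28: 23, 21, 17, 14, 0, 1 → 6
23: 21, 17, 14, 0, 1 → 5
21: 17, 14, 0, 1 → 4
17: 14, 0, 1 → 3
14: 0, 1 → 2
0: none → 0
1: none → 0
Total inversions: 8 + 8 + 7 + 6 + 5 + 4 + 3 + 2 + 0 + 0 = 43

43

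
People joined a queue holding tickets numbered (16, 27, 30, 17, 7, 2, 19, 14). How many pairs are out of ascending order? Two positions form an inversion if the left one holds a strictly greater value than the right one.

18

For each element, count later entries that are smaller:
16 → 7, 2, 14 → 3
27 → 17, 7, 2, 19, 14 → 5
30 → 17, 7, 2, 19, 14 → 5
17 → 7, 2, 14 → 3
7 → 2 → 1
2 → none → 0
19 → 14 → 1
14 → none → 0
Sum: 3 + 5 + 5 + 3 + 1 + 0 + 1 + 0 = 18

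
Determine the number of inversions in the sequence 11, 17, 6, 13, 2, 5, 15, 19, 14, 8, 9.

27 out-of-order pairs

Sweep left to right; for each value list the smaller values that follow it:
11 → 6, 2, 5, 8, 9 → 5
17 → 6, 13, 2, 5, 15, 14, 8, 9 → 8
6 → 2, 5 → 2
13 → 2, 5, 8, 9 → 4
2 → none → 0
5 → none → 0
15 → 14, 8, 9 → 3
19 → 14, 8, 9 → 3
14 → 8, 9 → 2
8 → none → 0
9 → none → 0
Sum: 5 + 8 + 2 + 4 + 0 + 0 + 3 + 3 + 2 + 0 + 0 = 27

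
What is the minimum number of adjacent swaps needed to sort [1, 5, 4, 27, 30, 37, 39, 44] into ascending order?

Each adjacent swap fixes exactly one inversion, so the minimum swap count equals the number of inversions.
Count inversions — for each element, later elements that are smaller:
1: none → 0
5: 4 → 1
4: none → 0
27: none → 0
30: none → 0
37: none → 0
39: none → 0
44: none → 0
Total inversions: 0 + 1 + 0 + 0 + 0 + 0 + 0 + 0 = 1

1 swap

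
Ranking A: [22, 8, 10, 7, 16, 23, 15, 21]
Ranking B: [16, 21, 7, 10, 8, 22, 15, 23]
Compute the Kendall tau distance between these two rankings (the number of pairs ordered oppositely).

17 discordant pairs

Assign each item its position (1..8) in the first ordering, then rewrite the second ordering as that position sequence:
positions: 22→1, 8→2, 10→3, 7→4, 16→5, 23→6, 15→7, 21→8
second ordering as positions: [5, 8, 4, 3, 2, 1, 7, 6]
Discordant pairs = inversions in this position sequence.
5: 4, 3, 2, 1 → 4
8: 4, 3, 2, 1, 7, 6 → 6
4: 3, 2, 1 → 3
3: 2, 1 → 2
2: 1 → 1
1: 0
7: 6 → 1
6: 0
Total: 4 + 6 + 3 + 2 + 1 + 0 + 1 + 0 = 17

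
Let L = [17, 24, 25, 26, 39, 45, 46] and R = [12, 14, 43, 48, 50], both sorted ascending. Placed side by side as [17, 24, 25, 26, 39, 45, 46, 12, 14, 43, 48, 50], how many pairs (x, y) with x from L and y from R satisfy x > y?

Take each right-half value and tally the left-half values above it:
r = 12: 17, 24, 25, 26, 39, 45, 46 → 7
r = 14: 17, 24, 25, 26, 39, 45, 46 → 7
r = 43: 45, 46 → 2
r = 48: none → 0
r = 50: none → 0
Cross-inversions: 7 + 7 + 2 + 0 + 0 = 16

16 split inversions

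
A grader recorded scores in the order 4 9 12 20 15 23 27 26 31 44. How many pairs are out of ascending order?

Element-by-element contributions:
4 → none → 0
9 → none → 0
12 → none → 0
20 → 15 → 1
15 → none → 0
23 → none → 0
27 → 26 → 1
26 → none → 0
31 → none → 0
44 → none → 0
Sum: 0 + 0 + 0 + 1 + 0 + 0 + 1 + 0 + 0 + 0 = 2

2 out-of-order pairs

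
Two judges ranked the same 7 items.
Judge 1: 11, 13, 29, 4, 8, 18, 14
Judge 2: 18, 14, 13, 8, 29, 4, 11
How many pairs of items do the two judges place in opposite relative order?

16

Assign each item its position (1..7) in the first ordering, then rewrite the second ordering as that position sequence:
positions: 11→1, 13→2, 29→3, 4→4, 8→5, 18→6, 14→7
second ordering as positions: [6, 7, 2, 5, 3, 4, 1]
Discordant pairs = inversions in this position sequence.
6: 2, 5, 3, 4, 1 → 5
7: 2, 5, 3, 4, 1 → 5
2: 1 → 1
5: 3, 4, 1 → 3
3: 1 → 1
4: 1 → 1
1: 0
Total: 5 + 5 + 1 + 3 + 1 + 1 + 0 = 16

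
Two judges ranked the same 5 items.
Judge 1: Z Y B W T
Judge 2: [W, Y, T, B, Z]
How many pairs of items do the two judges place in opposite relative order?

7

Assign each item its position (1..5) in the first ordering, then rewrite the second ordering as that position sequence:
positions: Z→1, Y→2, B→3, W→4, T→5
second ordering as positions: [4, 2, 5, 3, 1]
Discordant pairs = inversions in this position sequence.
4: 2, 3, 1 → 3
2: 1 → 1
5: 3, 1 → 2
3: 1 → 1
1: 0
Total: 3 + 1 + 2 + 1 + 0 = 7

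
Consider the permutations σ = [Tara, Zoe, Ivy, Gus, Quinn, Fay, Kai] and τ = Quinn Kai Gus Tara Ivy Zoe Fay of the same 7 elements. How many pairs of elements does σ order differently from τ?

13

Assign each item its position (1..7) in the first ordering, then rewrite the second ordering as that position sequence:
positions: Tara→1, Zoe→2, Ivy→3, Gus→4, Quinn→5, Fay→6, Kai→7
second ordering as positions: [5, 7, 4, 1, 3, 2, 6]
Discordant pairs = inversions in this position sequence.
5: 4, 1, 3, 2 → 4
7: 4, 1, 3, 2, 6 → 5
4: 1, 3, 2 → 3
1: 0
3: 2 → 1
2: 0
6: 0
Total: 4 + 5 + 3 + 0 + 1 + 0 + 0 = 13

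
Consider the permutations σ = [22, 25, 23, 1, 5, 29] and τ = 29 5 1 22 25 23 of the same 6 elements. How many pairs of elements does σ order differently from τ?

Assign each item its position (1..6) in the first ordering, then rewrite the second ordering as that position sequence:
positions: 22→1, 25→2, 23→3, 1→4, 5→5, 29→6
second ordering as positions: [6, 5, 4, 1, 2, 3]
Discordant pairs = inversions in this position sequence.
6: 5, 4, 1, 2, 3 → 5
5: 4, 1, 2, 3 → 4
4: 1, 2, 3 → 3
1: 0
2: 0
3: 0
Total: 5 + 4 + 3 + 0 + 0 + 0 = 12

12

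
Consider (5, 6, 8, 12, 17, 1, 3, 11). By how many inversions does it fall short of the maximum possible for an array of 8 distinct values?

Maximum inversions for 8 distinct elements is C(8, 2) = 8·7/2 = 28.
Current inversions — for each element, count later smaller elements:
5: 2
6: 2
8: 2
12: 3
17: 3
1: 0
3: 0
11: 0
Current total: 2 + 2 + 2 + 3 + 3 + 0 + 0 + 0 = 12
Shortfall: 28 − 12 = 16

16 inversions short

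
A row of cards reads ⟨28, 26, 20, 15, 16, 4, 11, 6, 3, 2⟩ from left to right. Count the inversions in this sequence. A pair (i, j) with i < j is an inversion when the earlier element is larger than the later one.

42

Sweep left to right; for each value list the smaller values that follow it:
28 → 26, 20, 15, 16, 4, 11, 6, 3, 2 → 9
26 → 20, 15, 16, 4, 11, 6, 3, 2 → 8
20 → 15, 16, 4, 11, 6, 3, 2 → 7
15 → 4, 11, 6, 3, 2 → 5
16 → 4, 11, 6, 3, 2 → 5
4 → 3, 2 → 2
11 → 6, 3, 2 → 3
6 → 3, 2 → 2
3 → 2 → 1
2 → none → 0
Sum: 9 + 8 + 7 + 5 + 5 + 2 + 3 + 2 + 1 + 0 = 42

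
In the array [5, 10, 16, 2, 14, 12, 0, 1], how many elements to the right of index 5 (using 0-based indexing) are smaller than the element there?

2 such elements

The element at index 5 is 12.
Elements after it: 0, 1
Those smaller than 12: 0, 1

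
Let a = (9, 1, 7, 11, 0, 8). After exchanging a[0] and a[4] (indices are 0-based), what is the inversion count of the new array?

3

Positions 0 and 4 hold 9 and 0; after swapping, the array is [0, 1, 7, 11, 9, 8].
For each element, count later entries that are smaller:
0 → none → 0
1 → none → 0
7 → none → 0
11 → 9, 8 → 2
9 → 8 → 1
8 → none → 0
Sum: 0 + 0 + 0 + 2 + 1 + 0 = 3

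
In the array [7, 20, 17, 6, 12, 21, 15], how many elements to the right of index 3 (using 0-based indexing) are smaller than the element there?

The element at index 3 is 6.
Elements after it: 12, 21, 15
None of them are smaller than 6.

0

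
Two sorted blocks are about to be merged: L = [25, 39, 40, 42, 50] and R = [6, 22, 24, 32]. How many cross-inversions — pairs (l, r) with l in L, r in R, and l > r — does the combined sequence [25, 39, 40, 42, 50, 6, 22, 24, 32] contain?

19 cross-inversions

For each element r of the right run, count left-run elements greater than r:
r = 6: 25, 39, 40, 42, 50 → 5
r = 22: 25, 39, 40, 42, 50 → 5
r = 24: 25, 39, 40, 42, 50 → 5
r = 32: 39, 40, 42, 50 → 4
Cross-inversions: 5 + 5 + 5 + 4 = 19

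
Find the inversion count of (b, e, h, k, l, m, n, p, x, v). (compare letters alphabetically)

1 inversion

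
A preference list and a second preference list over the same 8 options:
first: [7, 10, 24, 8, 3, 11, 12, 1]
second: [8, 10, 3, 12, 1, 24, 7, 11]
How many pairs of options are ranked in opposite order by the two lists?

13

Assign each item its position (1..8) in the first ordering, then rewrite the second ordering as that position sequence:
positions: 7→1, 10→2, 24→3, 8→4, 3→5, 11→6, 12→7, 1→8
second ordering as positions: [4, 2, 5, 7, 8, 3, 1, 6]
Discordant pairs = inversions in this position sequence.
4: 2, 3, 1 → 3
2: 1 → 1
5: 3, 1 → 2
7: 3, 1, 6 → 3
8: 3, 1, 6 → 3
3: 1 → 1
1: 0
6: 0
Total: 3 + 1 + 2 + 3 + 3 + 1 + 0 + 0 = 13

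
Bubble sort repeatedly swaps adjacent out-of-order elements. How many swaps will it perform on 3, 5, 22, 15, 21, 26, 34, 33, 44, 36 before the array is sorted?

Each adjacent swap fixes exactly one inversion, so the minimum swap count equals the number of inversions.
Count inversions — for each element, later elements that are smaller:
3: none → 0
5: none → 0
22: 15, 21 → 2
15: none → 0
21: none → 0
26: none → 0
34: 33 → 1
33: none → 0
44: 36 → 1
36: none → 0
Total inversions: 0 + 0 + 2 + 0 + 0 + 0 + 1 + 0 + 1 + 0 = 4

4 adjacent swaps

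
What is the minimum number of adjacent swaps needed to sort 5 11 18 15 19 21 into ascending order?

Each adjacent swap fixes exactly one inversion, so the minimum swap count equals the number of inversions.
Count inversions — for each element, later elements that are smaller:
5: none → 0
11: none → 0
18: 15 → 1
15: none → 0
19: none → 0
21: none → 0
Total inversions: 0 + 0 + 1 + 0 + 0 + 0 = 1

1 swap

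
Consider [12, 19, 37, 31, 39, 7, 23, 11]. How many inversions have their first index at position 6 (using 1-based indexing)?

0

The element at index 6 is 7.
Elements after it: 23, 11
None of them are smaller than 7.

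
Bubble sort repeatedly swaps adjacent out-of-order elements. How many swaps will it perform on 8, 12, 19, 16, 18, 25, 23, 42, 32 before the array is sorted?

The minimum number of adjacent swaps to sort an array equals its inversion count, since every such swap removes exactly one inversion.
Count inversions — for each element, later elements that are smaller:
8: none → 0
12: none → 0
19: 16, 18 → 2
16: none → 0
18: none → 0
25: 23 → 1
23: none → 0
42: 32 → 1
32: none → 0
Total inversions: 0 + 0 + 2 + 0 + 0 + 1 + 0 + 1 + 0 = 4

4 adjacent swaps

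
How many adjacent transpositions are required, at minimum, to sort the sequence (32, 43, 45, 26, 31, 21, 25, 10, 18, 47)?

Each adjacent swap fixes exactly one inversion, so the minimum swap count equals the number of inversions.
Count inversions — for each element, later elements that are smaller:
32: 26, 31, 21, 25, 10, 18 → 6
43: 26, 31, 21, 25, 10, 18 → 6
45: 26, 31, 21, 25, 10, 18 → 6
26: 21, 25, 10, 18 → 4
31: 21, 25, 10, 18 → 4
21: 10, 18 → 2
25: 10, 18 → 2
10: none → 0
18: none → 0
47: none → 0
Total inversions: 6 + 6 + 6 + 4 + 4 + 2 + 2 + 0 + 0 + 0 = 30

30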